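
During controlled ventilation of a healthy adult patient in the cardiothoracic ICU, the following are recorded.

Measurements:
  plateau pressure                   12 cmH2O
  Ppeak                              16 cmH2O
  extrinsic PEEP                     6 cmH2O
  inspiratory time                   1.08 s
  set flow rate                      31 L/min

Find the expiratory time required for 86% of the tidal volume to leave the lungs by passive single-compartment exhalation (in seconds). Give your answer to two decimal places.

1.42

Flow: 31 L/min ÷ 60 = 0.5167 L/s.
Vt = flow × Ti = 0.5167 L/s × 1.08 s × 1000 mL/L = 558.04 mL.
R = (PIP − Pplat)/V̇ = (16 − 12) / 0.5167 = 4.0/0.5167 = 7.741 cmH2O·s/L.
C = Vt/(Pplat − PEEP) = 558.04 / (12 − 6) = 558.04/6.0 = 93.007 mL/cmH2O.
τ = R × C = 7.741 × 0.09301 L/cmH2O = 0.72 s.
t = −τ·ln(1 − 0.86) = −0.72·ln(0.14) = 1.416 s.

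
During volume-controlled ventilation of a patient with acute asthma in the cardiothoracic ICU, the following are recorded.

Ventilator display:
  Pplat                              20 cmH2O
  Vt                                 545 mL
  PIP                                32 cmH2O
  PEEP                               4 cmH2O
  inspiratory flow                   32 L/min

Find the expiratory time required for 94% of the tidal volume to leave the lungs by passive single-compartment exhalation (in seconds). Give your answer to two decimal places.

2.16

Flow: 32 L/min ÷ 60 = 0.5333 L/s.
R = (PIP − Pplat)/V̇ = (32 − 20) / 0.5333 = 12.0/0.5333 = 22.501 cmH2O·s/L.
C = Vt/(Pplat − PEEP) = 545.0 / (20 − 4) = 545.0/16.0 = 34.063 mL/cmH2O.
τ = R × C = 22.501 × 0.03406 L/cmH2O = 0.7664 s.
t = −τ·ln(1 − 0.94) = −0.7664·ln(0.06) = 2.156 s.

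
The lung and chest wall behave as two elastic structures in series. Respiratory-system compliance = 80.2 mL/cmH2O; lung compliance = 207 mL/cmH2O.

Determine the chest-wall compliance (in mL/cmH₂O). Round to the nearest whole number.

131

1/Ccw = 1/Crs − 1/CL.
1/Ccw = 1/80.2 − 1/207 = 0.007638.
Ccw = 130.92 mL/cmH2O.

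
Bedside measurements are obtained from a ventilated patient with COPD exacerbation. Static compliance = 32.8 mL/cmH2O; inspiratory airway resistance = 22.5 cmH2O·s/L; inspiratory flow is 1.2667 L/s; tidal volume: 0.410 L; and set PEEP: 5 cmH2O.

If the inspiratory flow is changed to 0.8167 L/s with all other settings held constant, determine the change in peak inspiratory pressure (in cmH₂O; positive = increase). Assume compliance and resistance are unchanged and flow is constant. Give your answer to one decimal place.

-10.1

PIP = Vt/C + R·V̇ + PEEP (constant-flow equation of motion).
Only the resistive term changes: ΔPIP = R × ΔV̇ = 22.5 × (0.8167 − 1.2667) = 22.5 × -0.45 = -10.125 cmH2O.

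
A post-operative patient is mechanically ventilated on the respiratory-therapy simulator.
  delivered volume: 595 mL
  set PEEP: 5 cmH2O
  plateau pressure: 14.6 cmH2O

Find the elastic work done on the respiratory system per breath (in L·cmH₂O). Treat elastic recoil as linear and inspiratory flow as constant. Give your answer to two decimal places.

2.86

Elastic work ≈ ½ × (Pplat − PEEP) × Vt = 0.5 × (14.6 − 5) × 0.595 L = 0.5 × 9.6 × 0.595 = 2.856 L·cmH2O.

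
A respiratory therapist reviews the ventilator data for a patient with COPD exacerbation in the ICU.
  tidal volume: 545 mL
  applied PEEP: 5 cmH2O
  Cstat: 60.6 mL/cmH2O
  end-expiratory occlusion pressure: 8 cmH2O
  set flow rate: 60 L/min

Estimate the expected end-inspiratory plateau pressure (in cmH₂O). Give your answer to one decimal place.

End-expiratory occlusion gives total PEEP = 8 cmH2O (intrinsic PEEP = 8 − 5 = 3). Use total PEEP for the elastic gradient.
Pplat = PEEPtotal + Vt / Cstat = 8 + 545 / 60.6 = 8 + 8.993 = 16.993 cmH2O.

17.0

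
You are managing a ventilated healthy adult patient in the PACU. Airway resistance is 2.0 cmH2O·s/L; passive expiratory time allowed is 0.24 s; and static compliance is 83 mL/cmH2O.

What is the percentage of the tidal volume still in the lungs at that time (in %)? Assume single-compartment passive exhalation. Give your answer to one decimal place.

23.6

τ = R × C = 2.0 × 83 mL/cmH2O = 2.0 × 0.083 L/cmH2O = 0.166 s.
Passive exhalation: V(t)/V₀ = e^(−t/τ) = e^(−0.24/0.166) = 0.2356.
Fraction remaining = 0.2356 → 23.56%.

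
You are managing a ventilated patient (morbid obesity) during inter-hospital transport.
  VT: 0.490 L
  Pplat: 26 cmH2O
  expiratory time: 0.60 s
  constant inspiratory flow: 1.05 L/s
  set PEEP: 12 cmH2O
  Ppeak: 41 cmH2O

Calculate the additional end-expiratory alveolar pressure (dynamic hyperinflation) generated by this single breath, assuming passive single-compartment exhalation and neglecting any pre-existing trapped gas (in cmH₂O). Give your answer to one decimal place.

4.2

R = (PIP − Pplat)/V̇ = (41 − 26) / 1.05 = 15.0/1.05 = 14.286 cmH2O·s/L.
C = Vt/(Pplat − PEEP) = 490.0 / (26 − 12) = 490.0/14.0 = 35.0 mL/cmH2O.
τ = R × C = 14.286 × 0.035 L/cmH2O = 0.5 s.
Fraction remaining = e^(−Te/τ) = e^(−0.60/0.5) = 0.3012; trapped volume = 490.0 × 0.3012 = 147.59 mL.
Additional alveolar pressure from trapping ≈ V_trapped / C = 147.59 / 35.0 = 4.217 cmH2O.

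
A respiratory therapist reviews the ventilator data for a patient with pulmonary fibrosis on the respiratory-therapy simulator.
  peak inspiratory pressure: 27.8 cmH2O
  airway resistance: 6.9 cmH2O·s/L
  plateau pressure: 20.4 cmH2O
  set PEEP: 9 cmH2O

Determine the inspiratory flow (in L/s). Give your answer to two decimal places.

flow = (PIP − Pplat) / Raw = 7.4 / 6.9 = 1.072 L/s.

1.07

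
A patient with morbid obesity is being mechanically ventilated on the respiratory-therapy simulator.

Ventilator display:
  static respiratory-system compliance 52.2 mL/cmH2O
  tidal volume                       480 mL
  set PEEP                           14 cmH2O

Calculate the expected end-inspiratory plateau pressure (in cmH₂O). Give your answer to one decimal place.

Pplat = PEEP + Vt / Cstat = 14 + 480 / 52.2 = 14 + 9.195 = 23.195 cmH2O.

23.2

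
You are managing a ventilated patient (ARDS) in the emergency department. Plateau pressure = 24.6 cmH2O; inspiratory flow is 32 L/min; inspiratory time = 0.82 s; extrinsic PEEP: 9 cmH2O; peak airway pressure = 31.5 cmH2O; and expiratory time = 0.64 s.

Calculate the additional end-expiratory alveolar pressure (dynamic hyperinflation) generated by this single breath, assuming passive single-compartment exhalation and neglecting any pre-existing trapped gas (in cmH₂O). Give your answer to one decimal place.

Flow: 32 L/min ÷ 60 = 0.5333 L/s.
Vt = flow × Ti = 0.5333 L/s × 0.82 s × 1000 mL/L = 437.31 mL.
R = (PIP − Pplat)/V̇ = (31.5 − 24.6) / 0.5333 = 6.9/0.5333 = 12.938 cmH2O·s/L.
C = Vt/(Pplat − PEEP) = 437.31 / (24.6 − 9) = 437.31/15.6 = 28.033 mL/cmH2O.
τ = R × C = 12.938 × 0.02803 L/cmH2O = 0.3627 s.
Fraction remaining = e^(−Te/τ) = e^(−0.64/0.3627) = 0.1713; trapped volume = 437.31 × 0.1713 = 74.911 mL.
Additional alveolar pressure from trapping ≈ V_trapped / C = 74.911 / 28.033 = 2.672 cmH2O.

2.7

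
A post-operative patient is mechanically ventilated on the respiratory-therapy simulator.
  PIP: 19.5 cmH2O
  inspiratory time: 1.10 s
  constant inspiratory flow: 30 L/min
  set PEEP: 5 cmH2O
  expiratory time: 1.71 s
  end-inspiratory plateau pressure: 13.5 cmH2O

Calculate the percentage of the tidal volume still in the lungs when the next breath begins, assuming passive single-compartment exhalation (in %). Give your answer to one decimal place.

11.1

Flow: 30 L/min ÷ 60 = 0.5 L/s.
Vt = flow × Ti = 0.5 L/s × 1.10 s × 1000 mL/L = 550.0 mL.
R = (PIP − Pplat)/V̇ = (19.5 − 13.5) / 0.5 = 6.0/0.5 = 12.0 cmH2O·s/L.
C = Vt/(Pplat − PEEP) = 550.0 / (13.5 − 5) = 550.0/8.5 = 64.706 mL/cmH2O.
τ = R × C = 12.0 × 0.06471 L/cmH2O = 0.7765 s.
Fraction remaining at end-expiration = e^(−Te/τ) = e^(−1.71/0.7765) = 0.1106 → 11.06%.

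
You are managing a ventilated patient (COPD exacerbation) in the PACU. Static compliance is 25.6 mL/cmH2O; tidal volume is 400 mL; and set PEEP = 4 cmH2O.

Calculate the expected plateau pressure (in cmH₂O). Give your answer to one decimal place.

Pplat = PEEP + Vt / Cstat = 4 + 400 / 25.6 = 4 + 15.625 = 19.625 cmH2O.

19.6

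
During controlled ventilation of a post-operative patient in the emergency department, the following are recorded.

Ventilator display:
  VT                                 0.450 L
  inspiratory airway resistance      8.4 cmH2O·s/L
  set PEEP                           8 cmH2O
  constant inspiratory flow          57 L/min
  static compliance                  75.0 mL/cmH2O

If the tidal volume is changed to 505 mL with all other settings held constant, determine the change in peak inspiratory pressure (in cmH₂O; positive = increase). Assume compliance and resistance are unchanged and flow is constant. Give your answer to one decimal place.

PIP = Vt/C + R·V̇ + PEEP (constant-flow equation of motion).
Only the elastic term changes: ΔPIP = ΔVt / C = (505 − 450) / 75.0 = 0.7333 cmH2O.

0.7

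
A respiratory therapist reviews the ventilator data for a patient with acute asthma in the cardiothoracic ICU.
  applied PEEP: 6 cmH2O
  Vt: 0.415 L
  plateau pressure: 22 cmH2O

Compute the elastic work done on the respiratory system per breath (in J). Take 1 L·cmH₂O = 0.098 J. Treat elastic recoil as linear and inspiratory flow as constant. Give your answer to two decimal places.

0.33

Elastic work ≈ ½ × (Pplat − PEEP) × Vt = 0.5 × (22 − 6) × 0.415 L = 0.5 × 16.0 × 0.415 = 3.32 L·cmH2O.
× 0.098 J/(L·cmH2O) → 0.3254 J.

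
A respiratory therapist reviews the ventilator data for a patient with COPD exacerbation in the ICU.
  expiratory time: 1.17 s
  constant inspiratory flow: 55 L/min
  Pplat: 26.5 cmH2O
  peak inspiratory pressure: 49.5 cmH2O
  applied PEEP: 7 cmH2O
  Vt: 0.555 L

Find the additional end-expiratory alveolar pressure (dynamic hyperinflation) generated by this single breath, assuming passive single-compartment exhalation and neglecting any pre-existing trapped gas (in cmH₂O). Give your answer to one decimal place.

Flow: 55 L/min ÷ 60 = 0.9167 L/s.
R = (PIP − Pplat)/V̇ = (49.5 − 26.5) / 0.9167 = 23.0/0.9167 = 25.09 cmH2O·s/L.
C = Vt/(Pplat − PEEP) = 555.0 / (26.5 − 7) = 555.0/19.5 = 28.462 mL/cmH2O.
τ = R × C = 25.09 × 0.02846 L/cmH2O = 0.7141 s.
Fraction remaining = e^(−Te/τ) = e^(−1.17/0.7141) = 0.1943; trapped volume = 555.0 × 0.1943 = 107.84 mL.
Additional alveolar pressure from trapping ≈ V_trapped / C = 107.84 / 28.462 = 3.789 cmH2O.

3.8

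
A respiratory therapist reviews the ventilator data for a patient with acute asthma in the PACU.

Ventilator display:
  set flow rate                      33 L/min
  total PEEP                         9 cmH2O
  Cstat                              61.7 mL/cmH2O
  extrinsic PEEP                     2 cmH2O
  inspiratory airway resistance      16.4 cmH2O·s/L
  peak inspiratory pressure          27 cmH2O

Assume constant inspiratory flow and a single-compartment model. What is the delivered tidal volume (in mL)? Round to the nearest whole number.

Flow: 33 L/min ÷ 60 = 0.55 L/s.
Total PEEP = 9 cmH2O (set 2 + intrinsic 7); this is the baseline alveolar pressure.
Equation of motion (constant flow): PIP = Vt/C + R·V̇ + PEEP.
Vt/C = PIP − R·V̇ − PEEP = 27 − 9.02 − 9 = 8.98 cmH2O.
Vt = C × 8.98 = 61.7 × 8.98 = 554.07 mL.

554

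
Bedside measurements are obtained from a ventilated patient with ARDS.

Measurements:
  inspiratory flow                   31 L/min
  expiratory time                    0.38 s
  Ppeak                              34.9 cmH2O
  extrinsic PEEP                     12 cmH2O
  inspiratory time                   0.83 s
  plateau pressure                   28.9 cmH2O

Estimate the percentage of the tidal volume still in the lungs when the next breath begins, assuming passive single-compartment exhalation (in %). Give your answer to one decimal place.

27.5

Flow: 31 L/min ÷ 60 = 0.5167 L/s.
Vt = flow × Ti = 0.5167 L/s × 0.83 s × 1000 mL/L = 428.86 mL.
R = (PIP − Pplat)/V̇ = (34.9 − 28.9) / 0.5167 = 6.0/0.5167 = 11.612 cmH2O·s/L.
C = Vt/(Pplat − PEEP) = 428.86 / (28.9 − 12) = 428.86/16.9 = 25.376 mL/cmH2O.
τ = R × C = 11.612 × 0.02538 L/cmH2O = 0.2947 s.
Fraction remaining at end-expiration = e^(−Te/τ) = e^(−0.38/0.2947) = 0.2754 → 27.54%.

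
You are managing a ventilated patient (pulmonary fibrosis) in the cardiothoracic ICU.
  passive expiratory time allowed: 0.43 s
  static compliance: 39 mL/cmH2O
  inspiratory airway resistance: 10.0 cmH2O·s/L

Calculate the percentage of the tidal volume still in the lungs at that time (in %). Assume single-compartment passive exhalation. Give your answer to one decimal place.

τ = R × C = 10.0 × 39 mL/cmH2O = 10.0 × 0.039 L/cmH2O = 0.39 s.
Passive exhalation: V(t)/V₀ = e^(−t/τ) = e^(−0.43/0.39) = 0.332.
Fraction remaining = 0.332 → 33.2%.

33.2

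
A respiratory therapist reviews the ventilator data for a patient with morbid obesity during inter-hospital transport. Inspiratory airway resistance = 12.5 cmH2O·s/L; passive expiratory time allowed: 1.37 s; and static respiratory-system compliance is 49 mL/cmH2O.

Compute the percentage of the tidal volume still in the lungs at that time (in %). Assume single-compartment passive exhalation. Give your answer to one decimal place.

τ = R × C = 12.5 × 49 mL/cmH2O = 12.5 × 0.049 L/cmH2O = 0.6125 s.
Passive exhalation: V(t)/V₀ = e^(−t/τ) = e^(−1.37/0.6125) = 0.1068.
Fraction remaining = 0.1068 → 10.68%.

10.7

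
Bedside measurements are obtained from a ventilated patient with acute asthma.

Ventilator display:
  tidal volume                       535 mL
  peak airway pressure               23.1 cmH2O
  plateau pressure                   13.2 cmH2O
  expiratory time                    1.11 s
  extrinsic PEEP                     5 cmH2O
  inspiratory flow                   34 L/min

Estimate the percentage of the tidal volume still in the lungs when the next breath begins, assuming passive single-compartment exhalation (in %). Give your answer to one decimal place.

Flow: 34 L/min ÷ 60 = 0.5667 L/s.
R = (PIP − Pplat)/V̇ = (23.1 − 13.2) / 0.5667 = 9.9/0.5667 = 17.47 cmH2O·s/L.
C = Vt/(Pplat − PEEP) = 535.0 / (13.2 − 5) = 535.0/8.2 = 65.244 mL/cmH2O.
τ = R × C = 17.47 × 0.06524 L/cmH2O = 1.14 s.
Fraction remaining at end-expiration = e^(−Te/τ) = e^(−1.11/1.14) = 0.3777 → 37.77%.

37.8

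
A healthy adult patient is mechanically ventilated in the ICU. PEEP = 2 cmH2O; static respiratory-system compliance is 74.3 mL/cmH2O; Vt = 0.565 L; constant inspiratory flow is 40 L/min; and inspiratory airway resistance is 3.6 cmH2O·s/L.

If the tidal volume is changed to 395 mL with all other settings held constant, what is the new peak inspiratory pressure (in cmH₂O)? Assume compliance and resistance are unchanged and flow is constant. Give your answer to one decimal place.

Flow: 40 L/min ÷ 60 = 0.6667 L/s.
PIP = Vt/C + R·V̇ + PEEP (constant-flow equation of motion).
Only the elastic term changes: ΔPIP = ΔVt / C = (395 − 565) / 74.3 = -2.288 cmH2O.
Original PIP = 565/74.3 + 3.6×0.6667 + 2 = 12.004 cmH2O; new PIP = 12.004 + (-2.288) = 9.716 cmH2O.

9.7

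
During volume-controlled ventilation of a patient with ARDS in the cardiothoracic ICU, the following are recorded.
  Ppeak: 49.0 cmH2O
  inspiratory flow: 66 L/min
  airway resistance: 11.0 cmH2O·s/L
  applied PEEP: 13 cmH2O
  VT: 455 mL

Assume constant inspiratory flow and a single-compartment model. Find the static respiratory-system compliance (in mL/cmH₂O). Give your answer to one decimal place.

19.0

Flow: 66 L/min ÷ 60 = 1.1 L/s.
Equation of motion (constant flow): PIP = Vt/C + R·V̇ + PEEP.
Vt/C = PIP − R·V̇ − PEEP = 49.0 − 11.0×1.1 − 13 = 49.0 − 12.1 − 13 = 23.9 cmH2O.
C = Vt / 23.9 = 455 / 23.9 = 19.038 mL/cmH2O.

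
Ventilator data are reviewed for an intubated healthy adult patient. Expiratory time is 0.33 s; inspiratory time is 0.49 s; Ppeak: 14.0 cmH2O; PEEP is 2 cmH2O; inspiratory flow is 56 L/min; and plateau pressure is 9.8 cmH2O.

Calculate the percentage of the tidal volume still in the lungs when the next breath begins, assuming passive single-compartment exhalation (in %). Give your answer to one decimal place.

28.6

Flow: 56 L/min ÷ 60 = 0.9333 L/s.
Vt = flow × Ti = 0.9333 L/s × 0.49 s × 1000 mL/L = 457.32 mL.
R = (PIP − Pplat)/V̇ = (14.0 − 9.8) / 0.9333 = 4.2/0.9333 = 4.5 cmH2O·s/L.
C = Vt/(Pplat − PEEP) = 457.32 / (9.8 − 2) = 457.32/7.8 = 58.631 mL/cmH2O.
τ = R × C = 4.5 × 0.05863 L/cmH2O = 0.2638 s.
Fraction remaining at end-expiration = e^(−Te/τ) = e^(−0.33/0.2638) = 0.2862 → 28.62%.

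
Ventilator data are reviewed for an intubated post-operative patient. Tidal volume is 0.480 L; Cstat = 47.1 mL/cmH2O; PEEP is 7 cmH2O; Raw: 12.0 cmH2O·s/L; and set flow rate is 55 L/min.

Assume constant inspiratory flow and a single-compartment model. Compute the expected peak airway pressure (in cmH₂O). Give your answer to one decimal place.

28.2

Flow: 55 L/min ÷ 60 = 0.9167 L/s.
Equation of motion (constant flow): PIP = Vt/C + R·V̇ + PEEP.
PIP = 480/47.1 + 12.0×0.9167 + 7 = 10.191 + 11.0 + 7 = 28.191 cmH2O.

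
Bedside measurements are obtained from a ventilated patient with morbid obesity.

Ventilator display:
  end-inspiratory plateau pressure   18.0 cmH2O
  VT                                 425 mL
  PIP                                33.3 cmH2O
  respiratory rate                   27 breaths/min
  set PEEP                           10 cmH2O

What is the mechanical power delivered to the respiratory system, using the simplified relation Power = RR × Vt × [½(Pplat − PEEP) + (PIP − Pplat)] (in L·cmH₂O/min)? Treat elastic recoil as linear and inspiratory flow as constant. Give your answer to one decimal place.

Per-breath work = Vt × [½(Pplat−PEEP) + (PIP−Pplat)] = 0.425 × [0.5×8.0 + 15.3] = 0.425 × 19.3 = 8.203 L·cmH2O.
Power = 27 × 8.203 = 221.48 L·cmH2O/min.

221.5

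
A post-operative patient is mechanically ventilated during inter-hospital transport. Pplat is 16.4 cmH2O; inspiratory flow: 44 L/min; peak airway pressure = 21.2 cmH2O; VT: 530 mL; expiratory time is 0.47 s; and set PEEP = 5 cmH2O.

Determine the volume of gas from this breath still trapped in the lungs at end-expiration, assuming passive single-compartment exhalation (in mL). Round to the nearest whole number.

Flow: 44 L/min ÷ 60 = 0.7333 L/s.
R = (PIP − Pplat)/V̇ = (21.2 − 16.4) / 0.7333 = 4.8/0.7333 = 6.546 cmH2O·s/L.
C = Vt/(Pplat − PEEP) = 530.0 / (16.4 − 5) = 530.0/11.4 = 46.491 mL/cmH2O.
τ = R × C = 6.546 × 0.04649 L/cmH2O = 0.3043 s.
Fraction remaining = e^(−Te/τ) = e^(−0.47/0.3043) = 0.2134.
Trapped volume = 530.0 × 0.2134 = 113.1 mL.

113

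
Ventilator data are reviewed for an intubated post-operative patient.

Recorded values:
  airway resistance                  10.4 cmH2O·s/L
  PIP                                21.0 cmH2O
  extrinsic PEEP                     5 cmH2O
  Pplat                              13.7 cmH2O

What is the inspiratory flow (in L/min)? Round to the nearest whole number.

flow = (PIP − Pplat) / Raw = (21.0 − 13.7) / 10.4 = 0.7019 L/s × 60 = 42.114 L/min.

42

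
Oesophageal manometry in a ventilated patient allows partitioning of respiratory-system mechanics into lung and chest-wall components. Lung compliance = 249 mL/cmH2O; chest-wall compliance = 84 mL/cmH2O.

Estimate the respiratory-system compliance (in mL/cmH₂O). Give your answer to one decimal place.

Lung and chest wall are elastances in series: 1/Crs = 1/CL + 1/Ccw.
1/Crs = 1/249 + 1/84 = 0.01592.
Crs = 62.814 mL/cmH2O.

62.8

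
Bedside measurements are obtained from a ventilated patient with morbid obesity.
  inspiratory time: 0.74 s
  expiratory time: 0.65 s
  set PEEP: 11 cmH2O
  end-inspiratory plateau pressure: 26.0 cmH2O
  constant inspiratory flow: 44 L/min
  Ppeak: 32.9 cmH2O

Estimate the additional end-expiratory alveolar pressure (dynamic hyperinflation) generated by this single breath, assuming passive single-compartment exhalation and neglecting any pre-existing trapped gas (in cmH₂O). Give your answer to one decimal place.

Flow: 44 L/min ÷ 60 = 0.7333 L/s.
Vt = flow × Ti = 0.7333 L/s × 0.74 s × 1000 mL/L = 542.64 mL.
R = (PIP − Pplat)/V̇ = (32.9 − 26.0) / 0.7333 = 6.9/0.7333 = 9.41 cmH2O·s/L.
C = Vt/(Pplat − PEEP) = 542.64 / (26.0 − 11) = 542.64/15.0 = 36.176 mL/cmH2O.
τ = R × C = 9.41 × 0.03618 L/cmH2O = 0.3405 s.
Fraction remaining = e^(−Te/τ) = e^(−0.65/0.3405) = 0.1482; trapped volume = 542.64 × 0.1482 = 80.419 mL.
Additional alveolar pressure from trapping ≈ V_trapped / C = 80.419 / 36.176 = 2.223 cmH2O.

2.2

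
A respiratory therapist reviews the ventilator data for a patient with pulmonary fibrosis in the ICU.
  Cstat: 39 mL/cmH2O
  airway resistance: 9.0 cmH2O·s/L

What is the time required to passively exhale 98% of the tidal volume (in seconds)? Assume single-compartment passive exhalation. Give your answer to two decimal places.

τ = R × C = 9.0 × 39 mL/cmH2O = 9.0 × 0.039 L/cmH2O = 0.351 s.
Exhaled fraction f = 1 − e^(−t/τ) → t = −τ·ln(1 − f) = −0.351·ln(0.02) = 1.373 s.

1.37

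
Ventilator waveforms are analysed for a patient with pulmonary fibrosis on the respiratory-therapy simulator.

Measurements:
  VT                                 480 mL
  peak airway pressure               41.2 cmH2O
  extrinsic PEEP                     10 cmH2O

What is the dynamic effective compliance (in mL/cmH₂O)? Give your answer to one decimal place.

15.4

Dynamic compliance = Vt / (PIP − PEEP) = 480 / (41.2 − 10) = 480 / 31.2 = 15.385 mL/cmH2O.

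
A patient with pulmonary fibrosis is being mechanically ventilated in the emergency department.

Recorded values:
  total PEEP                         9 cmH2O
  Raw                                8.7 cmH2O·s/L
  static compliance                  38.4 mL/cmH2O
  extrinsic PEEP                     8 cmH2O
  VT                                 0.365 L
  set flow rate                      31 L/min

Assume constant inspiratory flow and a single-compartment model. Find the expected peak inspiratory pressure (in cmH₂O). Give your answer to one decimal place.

23.0

Flow: 31 L/min ÷ 60 = 0.5167 L/s.
Total PEEP = 9 cmH2O (set 8 + intrinsic 1); this is the baseline alveolar pressure.
Equation of motion (constant flow): PIP = Vt/C + R·V̇ + PEEP.
PIP = 365/38.4 + 8.7×0.5167 + 9 = 9.505 + 4.495 + 9 = 23.0 cmH2O.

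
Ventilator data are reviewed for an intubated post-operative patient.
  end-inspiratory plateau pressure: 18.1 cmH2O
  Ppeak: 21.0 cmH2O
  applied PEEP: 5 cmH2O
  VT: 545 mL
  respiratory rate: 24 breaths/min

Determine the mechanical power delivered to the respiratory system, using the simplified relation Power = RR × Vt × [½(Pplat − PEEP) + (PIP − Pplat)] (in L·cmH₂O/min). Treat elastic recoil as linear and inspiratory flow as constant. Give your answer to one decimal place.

Per-breath work = Vt × [½(Pplat−PEEP) + (PIP−Pplat)] = 0.545 × [0.5×13.1 + 2.9] = 0.545 × 9.45 = 5.15 L·cmH2O.
Power = 24 × 5.15 = 123.6 L·cmH2O/min.

123.6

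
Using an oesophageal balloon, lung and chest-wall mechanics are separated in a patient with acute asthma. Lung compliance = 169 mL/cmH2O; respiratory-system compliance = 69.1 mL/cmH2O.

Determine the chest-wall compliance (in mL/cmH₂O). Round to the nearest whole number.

1/Ccw = 1/Crs − 1/CL.
1/Ccw = 1/69.1 − 1/169 = 0.008555.
Ccw = 116.89 mL/cmH2O.

117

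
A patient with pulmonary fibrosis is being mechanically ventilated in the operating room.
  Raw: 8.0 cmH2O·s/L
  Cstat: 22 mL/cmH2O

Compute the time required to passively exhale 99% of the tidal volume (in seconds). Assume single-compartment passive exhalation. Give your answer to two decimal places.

0.81

τ = R × C = 8.0 × 22 mL/cmH2O = 8.0 × 0.022 L/cmH2O = 0.176 s.
Exhaled fraction f = 1 − e^(−t/τ) → t = −τ·ln(1 − f) = −0.176·ln(0.01) = 0.8105 s.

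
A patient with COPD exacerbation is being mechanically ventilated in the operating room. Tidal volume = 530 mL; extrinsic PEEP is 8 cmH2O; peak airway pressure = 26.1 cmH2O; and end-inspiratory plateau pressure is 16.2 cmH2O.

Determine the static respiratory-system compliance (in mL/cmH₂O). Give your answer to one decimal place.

Cstat = Vt / (Pplat − PEEP) = 530 / (16.2 − 8) = 530 / 8.2 = 64.634 mL/cmH2O.

64.6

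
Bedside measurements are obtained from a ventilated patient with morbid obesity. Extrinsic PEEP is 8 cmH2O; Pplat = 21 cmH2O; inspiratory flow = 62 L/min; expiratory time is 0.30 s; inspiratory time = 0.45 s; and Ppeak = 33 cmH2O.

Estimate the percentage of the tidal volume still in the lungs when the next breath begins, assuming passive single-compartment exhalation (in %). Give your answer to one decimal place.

Flow: 62 L/min ÷ 60 = 1.0333 L/s.
Vt = flow × Ti = 1.0333 L/s × 0.45 s × 1000 mL/L = 464.99 mL.
R = (PIP − Pplat)/V̇ = (33 − 21) / 1.0333 = 12.0/1.0333 = 11.613 cmH2O·s/L.
C = Vt/(Pplat − PEEP) = 464.99 / (21 − 8) = 464.99/13.0 = 35.768 mL/cmH2O.
τ = R × C = 11.613 × 0.03577 L/cmH2O = 0.4154 s.
Fraction remaining at end-expiration = e^(−Te/τ) = e^(−0.30/0.4154) = 0.4857 → 48.57%.

48.6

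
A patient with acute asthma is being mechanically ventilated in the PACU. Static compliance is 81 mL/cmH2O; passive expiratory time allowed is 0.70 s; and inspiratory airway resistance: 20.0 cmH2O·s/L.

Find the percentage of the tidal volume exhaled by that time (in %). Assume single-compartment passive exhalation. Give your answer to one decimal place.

τ = R × C = 20.0 × 81 mL/cmH2O = 20.0 × 0.081 L/cmH2O = 1.62 s.
Passive exhalation: V(t)/V₀ = e^(−t/τ) = e^(−0.70/1.62) = 0.6491.
Fraction exhaled = 1 − 0.6491 = 0.3509 → 35.09%.

35.1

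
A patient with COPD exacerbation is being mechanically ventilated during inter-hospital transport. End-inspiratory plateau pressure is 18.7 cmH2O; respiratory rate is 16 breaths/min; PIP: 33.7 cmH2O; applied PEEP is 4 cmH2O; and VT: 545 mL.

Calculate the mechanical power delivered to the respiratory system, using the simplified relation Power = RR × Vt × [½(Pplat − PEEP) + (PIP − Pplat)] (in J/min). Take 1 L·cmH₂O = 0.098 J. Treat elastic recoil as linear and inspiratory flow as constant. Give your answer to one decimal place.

Per-breath work = Vt × [½(Pplat−PEEP) + (PIP−Pplat)] = 0.545 × [0.5×14.7 + 15.0] = 0.545 × 22.35 = 12.181 L·cmH2O.
Power = 16 × 12.181 = 194.9 L·cmH2O/min.
× 0.098 J/(L·cmH2O) → 19.1 J/min.

19.1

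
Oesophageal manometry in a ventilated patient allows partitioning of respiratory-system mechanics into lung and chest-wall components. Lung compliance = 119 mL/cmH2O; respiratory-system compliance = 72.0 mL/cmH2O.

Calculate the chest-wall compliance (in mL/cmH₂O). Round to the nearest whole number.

182

1/Ccw = 1/Crs − 1/CL.
1/Ccw = 1/72.0 − 1/119 = 0.005486.
Ccw = 182.28 mL/cmH2O.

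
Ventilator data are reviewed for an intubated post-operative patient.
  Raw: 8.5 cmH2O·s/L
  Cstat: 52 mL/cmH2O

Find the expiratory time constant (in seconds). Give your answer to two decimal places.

τ = R × C = 8.5 × 52 mL/cmH2O = 8.5 × 0.052 L/cmH2O = 0.442 s.

0.44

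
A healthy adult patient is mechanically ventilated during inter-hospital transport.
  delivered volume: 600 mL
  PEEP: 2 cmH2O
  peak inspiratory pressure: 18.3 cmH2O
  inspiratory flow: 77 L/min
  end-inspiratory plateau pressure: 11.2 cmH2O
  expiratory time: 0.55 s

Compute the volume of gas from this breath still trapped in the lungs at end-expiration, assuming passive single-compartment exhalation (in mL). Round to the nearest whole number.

Flow: 77 L/min ÷ 60 = 1.2833 L/s.
R = (PIP − Pplat)/V̇ = (18.3 − 11.2) / 1.2833 = 7.1/1.2833 = 5.533 cmH2O·s/L.
C = Vt/(Pplat − PEEP) = 600.0 / (11.2 − 2) = 600.0/9.2 = 65.217 mL/cmH2O.
τ = R × C = 5.533 × 0.06522 L/cmH2O = 0.3609 s.
Fraction remaining = e^(−Te/τ) = e^(−0.55/0.3609) = 0.2178.
Trapped volume = 600.0 × 0.2178 = 130.68 mL.

131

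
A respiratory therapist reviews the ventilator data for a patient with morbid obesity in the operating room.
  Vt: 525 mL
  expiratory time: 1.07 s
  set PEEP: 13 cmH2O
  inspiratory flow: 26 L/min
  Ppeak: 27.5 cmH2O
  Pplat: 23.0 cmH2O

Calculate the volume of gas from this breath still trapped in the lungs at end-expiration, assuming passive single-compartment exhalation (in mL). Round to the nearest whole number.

74

Flow: 26 L/min ÷ 60 = 0.4333 L/s.
R = (PIP − Pplat)/V̇ = (27.5 − 23.0) / 0.4333 = 4.5/0.4333 = 10.385 cmH2O·s/L.
C = Vt/(Pplat − PEEP) = 525.0 / (23.0 − 13) = 525.0/10.0 = 52.5 mL/cmH2O.
τ = R × C = 10.385 × 0.0525 L/cmH2O = 0.5452 s.
Fraction remaining = e^(−Te/τ) = e^(−1.07/0.5452) = 0.1405.
Trapped volume = 525.0 × 0.1405 = 73.763 mL.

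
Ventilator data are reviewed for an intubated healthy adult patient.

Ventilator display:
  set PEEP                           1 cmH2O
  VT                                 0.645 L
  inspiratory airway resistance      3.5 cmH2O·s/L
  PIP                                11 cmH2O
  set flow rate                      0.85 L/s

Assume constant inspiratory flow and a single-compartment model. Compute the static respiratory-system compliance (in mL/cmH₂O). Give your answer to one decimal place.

91.8

Equation of motion (constant flow): PIP = Vt/C + R·V̇ + PEEP.
Vt/C = PIP − R·V̇ − PEEP = 11 − 3.5×0.85 − 1 = 11 − 2.975 − 1 = 7.025 cmH2O.
C = Vt / 7.025 = 645 / 7.025 = 91.815 mL/cmH2O.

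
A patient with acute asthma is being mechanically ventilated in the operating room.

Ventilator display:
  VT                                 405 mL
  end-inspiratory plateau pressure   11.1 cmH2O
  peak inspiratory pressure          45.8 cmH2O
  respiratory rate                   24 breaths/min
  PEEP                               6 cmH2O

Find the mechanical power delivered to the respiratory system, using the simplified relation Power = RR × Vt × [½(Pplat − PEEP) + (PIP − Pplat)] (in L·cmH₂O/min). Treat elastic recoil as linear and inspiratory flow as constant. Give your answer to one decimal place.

362.1

Per-breath work = Vt × [½(Pplat−PEEP) + (PIP−Pplat)] = 0.405 × [0.5×5.1 + 34.7] = 0.405 × 37.25 = 15.086 L·cmH2O.
Power = 24 × 15.086 = 362.06 L·cmH2O/min.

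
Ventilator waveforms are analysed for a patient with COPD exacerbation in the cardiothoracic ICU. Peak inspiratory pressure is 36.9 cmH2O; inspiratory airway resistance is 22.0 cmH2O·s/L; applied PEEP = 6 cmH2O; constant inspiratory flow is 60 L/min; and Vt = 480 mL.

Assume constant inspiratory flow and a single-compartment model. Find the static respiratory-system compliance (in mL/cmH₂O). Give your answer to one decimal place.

53.9

Flow: 60 L/min ÷ 60 = 1 L/s.
Equation of motion (constant flow): PIP = Vt/C + R·V̇ + PEEP.
Vt/C = PIP − R·V̇ − PEEP = 36.9 − 22.0×1 − 6 = 36.9 − 22.0 − 6 = 8.9 cmH2O.
C = Vt / 8.9 = 480 / 8.9 = 53.933 mL/cmH2O.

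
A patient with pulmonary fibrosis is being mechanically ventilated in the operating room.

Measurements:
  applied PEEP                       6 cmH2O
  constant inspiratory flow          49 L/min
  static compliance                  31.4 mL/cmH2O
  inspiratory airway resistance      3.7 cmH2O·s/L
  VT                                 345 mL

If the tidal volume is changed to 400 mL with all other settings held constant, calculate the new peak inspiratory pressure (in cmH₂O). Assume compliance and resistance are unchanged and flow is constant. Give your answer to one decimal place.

21.8

Flow: 49 L/min ÷ 60 = 0.8167 L/s.
PIP = Vt/C + R·V̇ + PEEP (constant-flow equation of motion).
Only the elastic term changes: ΔPIP = ΔVt / C = (400 − 345) / 31.4 = 1.752 cmH2O.
Original PIP = 345/31.4 + 3.7×0.8167 + 6 = 20.009 cmH2O; new PIP = 20.009 + (1.752) = 21.761 cmH2O.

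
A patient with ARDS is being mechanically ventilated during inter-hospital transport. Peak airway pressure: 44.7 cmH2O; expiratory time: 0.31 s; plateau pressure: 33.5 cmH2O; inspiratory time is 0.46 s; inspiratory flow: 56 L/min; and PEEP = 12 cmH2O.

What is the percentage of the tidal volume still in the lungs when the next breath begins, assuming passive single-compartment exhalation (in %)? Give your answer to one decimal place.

Flow: 56 L/min ÷ 60 = 0.9333 L/s.
Vt = flow × Ti = 0.9333 L/s × 0.46 s × 1000 mL/L = 429.32 mL.
R = (PIP − Pplat)/V̇ = (44.7 − 33.5) / 0.9333 = 11.2/0.9333 = 12.0 cmH2O·s/L.
C = Vt/(Pplat − PEEP) = 429.32 / (33.5 − 12) = 429.32/21.5 = 19.968 mL/cmH2O.
τ = R × C = 12.0 × 0.01997 L/cmH2O = 0.2396 s.
Fraction remaining at end-expiration = e^(−Te/τ) = e^(−0.31/0.2396) = 0.2742 → 27.42%.

27.4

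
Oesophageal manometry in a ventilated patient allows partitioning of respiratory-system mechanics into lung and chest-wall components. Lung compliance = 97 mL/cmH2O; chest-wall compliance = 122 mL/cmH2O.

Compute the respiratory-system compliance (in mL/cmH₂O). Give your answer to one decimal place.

Lung and chest wall are elastances in series: 1/Crs = 1/CL + 1/Ccw.
1/Crs = 1/97 + 1/122 = 0.01851.
Crs = 54.025 mL/cmH2O.

54.0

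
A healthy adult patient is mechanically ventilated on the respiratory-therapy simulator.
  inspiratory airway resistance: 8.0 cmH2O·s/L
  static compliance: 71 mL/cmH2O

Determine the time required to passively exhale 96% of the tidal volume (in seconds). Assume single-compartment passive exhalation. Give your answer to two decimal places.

τ = R × C = 8.0 × 71 mL/cmH2O = 8.0 × 0.071 L/cmH2O = 0.568 s.
Exhaled fraction f = 1 − e^(−t/τ) → t = −τ·ln(1 − f) = −0.568·ln(0.04) = 1.828 s.

1.83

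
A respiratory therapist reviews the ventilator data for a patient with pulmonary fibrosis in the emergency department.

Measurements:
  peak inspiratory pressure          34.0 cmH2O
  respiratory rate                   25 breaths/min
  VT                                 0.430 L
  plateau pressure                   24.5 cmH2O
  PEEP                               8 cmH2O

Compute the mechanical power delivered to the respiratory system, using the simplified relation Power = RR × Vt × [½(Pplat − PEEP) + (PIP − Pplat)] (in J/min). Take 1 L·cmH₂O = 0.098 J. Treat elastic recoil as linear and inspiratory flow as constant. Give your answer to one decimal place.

Per-breath work = Vt × [½(Pplat−PEEP) + (PIP−Pplat)] = 0.430 × [0.5×16.5 + 9.5] = 0.430 × 17.75 = 7.633 L·cmH2O.
Power = 25 × 7.633 = 190.83 L·cmH2O/min.
× 0.098 J/(L·cmH2O) → 18.701 J/min.

18.7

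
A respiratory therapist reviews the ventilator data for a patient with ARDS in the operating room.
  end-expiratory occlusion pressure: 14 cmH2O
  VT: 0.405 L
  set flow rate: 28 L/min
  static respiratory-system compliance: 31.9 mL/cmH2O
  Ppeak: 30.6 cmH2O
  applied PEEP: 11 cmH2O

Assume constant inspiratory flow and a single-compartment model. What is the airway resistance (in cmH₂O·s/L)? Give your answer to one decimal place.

Flow: 28 L/min ÷ 60 = 0.4667 L/s.
Total PEEP = 14 cmH2O (set 11 + intrinsic 3); this is the baseline alveolar pressure.
Equation of motion (constant flow): PIP = Vt/C + R·V̇ + PEEP.
R·V̇ = PIP − Vt/C − PEEP = 30.6 − 405/31.9 − 14 = 30.6 − 12.696 − 14 = 3.904 cmH2O.
R = 3.904 / 0.4667 = 8.365 cmH2O·s/L.

8.4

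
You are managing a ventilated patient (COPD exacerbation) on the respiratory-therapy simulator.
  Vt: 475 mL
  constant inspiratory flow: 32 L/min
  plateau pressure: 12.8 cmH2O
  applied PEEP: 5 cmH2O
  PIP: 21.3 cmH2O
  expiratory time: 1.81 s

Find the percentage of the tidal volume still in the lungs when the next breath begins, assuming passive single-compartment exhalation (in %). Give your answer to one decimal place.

Flow: 32 L/min ÷ 60 = 0.5333 L/s.
R = (PIP − Pplat)/V̇ = (21.3 − 12.8) / 0.5333 = 8.5/0.5333 = 15.938 cmH2O·s/L.
C = Vt/(Pplat − PEEP) = 475.0 / (12.8 − 5) = 475.0/7.8 = 60.897 mL/cmH2O.
τ = R × C = 15.938 × 0.0609 L/cmH2O = 0.9706 s.
Fraction remaining at end-expiration = e^(−Te/τ) = e^(−1.81/0.9706) = 0.1549 → 15.49%.

15.5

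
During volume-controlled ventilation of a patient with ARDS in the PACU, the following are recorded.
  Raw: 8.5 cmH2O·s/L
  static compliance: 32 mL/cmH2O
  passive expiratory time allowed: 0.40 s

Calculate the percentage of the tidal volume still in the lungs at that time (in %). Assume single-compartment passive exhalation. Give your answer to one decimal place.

τ = R × C = 8.5 × 32 mL/cmH2O = 8.5 × 0.032 L/cmH2O = 0.272 s.
Passive exhalation: V(t)/V₀ = e^(−t/τ) = e^(−0.40/0.272) = 0.2298.
Fraction remaining = 0.2298 → 22.98%.

23.0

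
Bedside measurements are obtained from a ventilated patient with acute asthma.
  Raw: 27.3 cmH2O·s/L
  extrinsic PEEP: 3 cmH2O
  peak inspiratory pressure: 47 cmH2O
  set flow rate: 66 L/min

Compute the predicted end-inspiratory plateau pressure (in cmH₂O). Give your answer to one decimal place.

17.0

Flow: 66 L/min ÷ 60 = 1.1 L/s.
Pplat = PIP − Raw × flow = 47 − 27.3 × 1.1 = 47 − 30.03 = 16.97 cmH2O.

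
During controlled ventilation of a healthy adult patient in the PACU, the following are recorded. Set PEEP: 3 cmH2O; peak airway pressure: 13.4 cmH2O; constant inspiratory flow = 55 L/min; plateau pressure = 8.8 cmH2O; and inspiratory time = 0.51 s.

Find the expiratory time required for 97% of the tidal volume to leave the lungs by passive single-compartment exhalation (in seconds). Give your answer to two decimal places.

1.42

Flow: 55 L/min ÷ 60 = 0.9167 L/s.
Vt = flow × Ti = 0.9167 L/s × 0.51 s × 1000 mL/L = 467.52 mL.
R = (PIP − Pplat)/V̇ = (13.4 − 8.8) / 0.9167 = 4.6/0.9167 = 5.018 cmH2O·s/L.
C = Vt/(Pplat − PEEP) = 467.52 / (8.8 − 3) = 467.52/5.8 = 80.607 mL/cmH2O.
τ = R × C = 5.018 × 0.08061 L/cmH2O = 0.4045 s.
t = −τ·ln(1 − 0.97) = −0.4045·ln(0.03) = 1.418 s.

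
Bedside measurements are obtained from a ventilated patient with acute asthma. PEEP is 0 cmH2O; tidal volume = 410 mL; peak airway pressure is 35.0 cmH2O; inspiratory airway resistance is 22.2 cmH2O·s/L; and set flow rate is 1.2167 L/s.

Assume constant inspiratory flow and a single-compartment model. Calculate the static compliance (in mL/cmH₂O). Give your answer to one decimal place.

51.3

Equation of motion (constant flow): PIP = Vt/C + R·V̇ + PEEP.
Vt/C = PIP − R·V̇ − PEEP = 35.0 − 22.2×1.2167 − 0 = 35.0 − 27.011 − 0 = 7.989 cmH2O.
C = Vt / 7.989 = 410 / 7.989 = 51.321 mL/cmH2O.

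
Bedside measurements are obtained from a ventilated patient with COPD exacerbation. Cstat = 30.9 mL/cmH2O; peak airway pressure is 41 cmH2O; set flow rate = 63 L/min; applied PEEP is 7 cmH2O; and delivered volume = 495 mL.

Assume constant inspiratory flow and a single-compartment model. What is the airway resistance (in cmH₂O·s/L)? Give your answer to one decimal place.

Flow: 63 L/min ÷ 60 = 1.05 L/s.
Equation of motion (constant flow): PIP = Vt/C + R·V̇ + PEEP.
R·V̇ = PIP − Vt/C − PEEP = 41 − 495/30.9 − 7 = 41 − 16.019 − 7 = 17.981 cmH2O.
R = 17.981 / 1.05 = 17.125 cmH2O·s/L.

17.1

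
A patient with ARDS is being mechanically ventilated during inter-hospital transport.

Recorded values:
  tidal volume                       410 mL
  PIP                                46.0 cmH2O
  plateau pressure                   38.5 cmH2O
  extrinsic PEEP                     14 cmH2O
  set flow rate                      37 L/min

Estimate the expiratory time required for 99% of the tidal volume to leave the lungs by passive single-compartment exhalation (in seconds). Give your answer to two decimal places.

0.94

Flow: 37 L/min ÷ 60 = 0.6167 L/s.
R = (PIP − Pplat)/V̇ = (46.0 − 38.5) / 0.6167 = 7.5/0.6167 = 12.162 cmH2O·s/L.
C = Vt/(Pplat − PEEP) = 410.0 / (38.5 − 14) = 410.0/24.5 = 16.735 mL/cmH2O.
τ = R × C = 12.162 × 0.01674 L/cmH2O = 0.2036 s.
t = −τ·ln(1 − 0.99) = −0.2036·ln(0.01) = 0.9376 s.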